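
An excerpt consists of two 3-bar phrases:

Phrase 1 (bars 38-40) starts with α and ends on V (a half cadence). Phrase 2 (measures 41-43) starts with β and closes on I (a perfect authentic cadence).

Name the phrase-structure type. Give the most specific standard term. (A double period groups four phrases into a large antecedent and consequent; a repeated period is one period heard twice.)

contrasting period

Phrase 1 ends with a half cadence (weaker) and phrase 2 with a perfect authentic cadence (stronger): antecedent + consequent = a period.
The two phrases open with different material (α / β), so the period is contrasting.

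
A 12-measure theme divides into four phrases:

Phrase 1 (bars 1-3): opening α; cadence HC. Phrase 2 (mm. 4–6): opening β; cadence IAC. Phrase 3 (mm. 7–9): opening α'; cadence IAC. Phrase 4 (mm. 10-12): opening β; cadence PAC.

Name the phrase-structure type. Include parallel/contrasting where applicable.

parallel double period

Four phrases in two halves: the first half (measures 1–6) ends with an imperfect authentic cadence, the second (measures 7-12) with a perfect authentic cadence — a large antecedent–consequent pair, i.e. a double period.
Phrase 3 begins with the same material as phrase 1, making it parallel.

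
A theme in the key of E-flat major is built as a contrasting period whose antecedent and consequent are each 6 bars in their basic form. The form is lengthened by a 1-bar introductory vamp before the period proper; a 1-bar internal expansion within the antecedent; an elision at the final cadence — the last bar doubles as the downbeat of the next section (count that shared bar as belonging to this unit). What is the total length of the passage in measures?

14 measures

Basic contrasting period: 6 + 6 = 12 bars.
12 (basic form) + 1 (introduction) + 1 (internal expansion) = 14.
The elision shares a bar with the next section but does not change this unit's count.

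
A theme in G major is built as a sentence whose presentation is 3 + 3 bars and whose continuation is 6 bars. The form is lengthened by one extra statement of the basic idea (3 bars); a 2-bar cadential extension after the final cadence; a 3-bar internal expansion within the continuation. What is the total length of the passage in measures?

20 measures

Basic sentence: 3 + 3 + 6 = 12 bars.
12 (basic form) + 3 (extra statement) + 2 (cadential extension) + 3 (internal expansion) = 20.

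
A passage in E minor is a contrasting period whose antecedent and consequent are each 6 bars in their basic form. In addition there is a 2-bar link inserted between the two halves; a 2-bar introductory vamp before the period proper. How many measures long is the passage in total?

16 measures

Basic contrasting period: 6 + 6 = 12 bars.
12 (basic form) + 2 (link) + 2 (introduction) = 16.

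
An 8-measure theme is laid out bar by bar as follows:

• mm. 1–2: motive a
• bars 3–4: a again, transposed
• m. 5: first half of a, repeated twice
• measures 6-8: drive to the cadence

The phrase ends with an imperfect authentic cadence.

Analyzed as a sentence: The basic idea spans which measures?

measures 1–2

The presentation of a sentence is the basic idea (mm. 1–2) plus its repetition (measures 3-4); the basic idea is therefore measures 1-2.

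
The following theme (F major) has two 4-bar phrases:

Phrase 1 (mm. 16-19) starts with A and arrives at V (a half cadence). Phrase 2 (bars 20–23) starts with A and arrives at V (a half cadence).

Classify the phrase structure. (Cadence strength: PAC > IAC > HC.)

Both phrases have the same opening (A) and the same cadence (half cadence): the second is a restatement, not a consequent, so this is a repeated phrase rather than a period.

repeated phrase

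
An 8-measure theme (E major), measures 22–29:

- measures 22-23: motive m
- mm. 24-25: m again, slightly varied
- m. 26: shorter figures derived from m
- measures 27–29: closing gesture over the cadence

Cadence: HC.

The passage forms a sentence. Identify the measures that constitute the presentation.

The presentation of a sentence is the basic idea (bars 22–23) plus its repetition (mm. 24–25); the presentation is therefore bars 22–25.

measures 22–25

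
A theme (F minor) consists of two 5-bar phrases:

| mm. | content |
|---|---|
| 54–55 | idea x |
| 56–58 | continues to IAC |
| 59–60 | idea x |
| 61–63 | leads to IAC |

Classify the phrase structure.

repeated phrase

Both phrases have the same opening (x) and the same cadence (imperfect authentic cadence): the second is a restatement, not a consequent, so this is a repeated phrase rather than a period.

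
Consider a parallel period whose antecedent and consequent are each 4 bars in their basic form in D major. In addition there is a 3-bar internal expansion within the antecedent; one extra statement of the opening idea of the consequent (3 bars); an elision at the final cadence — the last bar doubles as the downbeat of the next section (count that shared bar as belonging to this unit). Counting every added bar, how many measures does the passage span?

Basic parallel period: 4 + 4 = 8 bars.
8 (basic form) + 3 (internal expansion) + 3 (extra statement) = 14.
The elision shares a bar with the next section but does not change this unit's count.

14 measures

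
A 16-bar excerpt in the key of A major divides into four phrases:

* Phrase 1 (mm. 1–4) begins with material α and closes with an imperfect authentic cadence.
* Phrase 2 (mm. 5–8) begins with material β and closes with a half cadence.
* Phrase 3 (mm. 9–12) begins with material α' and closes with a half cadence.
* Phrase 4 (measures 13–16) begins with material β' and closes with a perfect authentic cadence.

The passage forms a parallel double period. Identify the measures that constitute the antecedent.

In a double period the four phrases pair into a large antecedent (phrases 1–2, ending half cadence) and a large consequent (phrases 3–4, ending perfect authentic cadence). The antecedent spans mm. 1-8.

measures 1–8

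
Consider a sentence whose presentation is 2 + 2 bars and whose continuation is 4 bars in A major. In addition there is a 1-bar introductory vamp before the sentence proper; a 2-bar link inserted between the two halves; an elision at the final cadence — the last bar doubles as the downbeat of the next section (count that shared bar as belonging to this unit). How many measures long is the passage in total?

Basic sentence: 2 + 2 + 4 = 8 bars.
8 (basic form) + 1 (introduction) + 2 (link) = 11.
The elision shares a bar with the next section but does not change this unit's count.

11 measures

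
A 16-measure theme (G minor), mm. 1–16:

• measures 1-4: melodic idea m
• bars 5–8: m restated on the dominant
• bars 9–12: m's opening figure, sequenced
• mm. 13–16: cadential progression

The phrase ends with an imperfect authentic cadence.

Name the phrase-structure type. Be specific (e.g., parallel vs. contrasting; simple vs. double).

sentence

Basic idea (bars 1–4) + its repetition (bars 5-8) form the presentation; fragmentation and cadence (mm. 9–16) form the continuation — the 16-bar whole is a sentence.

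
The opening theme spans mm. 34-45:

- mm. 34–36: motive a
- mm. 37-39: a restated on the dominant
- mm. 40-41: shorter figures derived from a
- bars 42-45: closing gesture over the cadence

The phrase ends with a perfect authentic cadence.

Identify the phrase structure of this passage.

sentence

Basic idea (mm. 34–36) + its repetition (bars 37–39) form the presentation; fragmentation and cadence (mm. 40-45) form the continuation — the 12-bar whole is a sentence.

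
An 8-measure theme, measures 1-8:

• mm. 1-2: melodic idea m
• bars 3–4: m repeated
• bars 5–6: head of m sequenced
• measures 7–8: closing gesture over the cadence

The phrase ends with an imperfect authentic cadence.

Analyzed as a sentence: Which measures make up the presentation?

The presentation of a sentence is the basic idea (mm. 1-2) plus its repetition (mm. 3–4); the presentation is therefore bars 1–4.

measures 1–4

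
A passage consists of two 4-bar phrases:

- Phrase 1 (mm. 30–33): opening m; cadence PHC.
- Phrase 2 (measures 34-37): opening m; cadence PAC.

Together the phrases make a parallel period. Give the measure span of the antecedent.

The phrase ending with the weaker cadence (Phrygian half cadence) is the antecedent; the one ending more conclusively (perfect authentic cadence) is the consequent. The antecedent is measures 30–33.

measures 30–33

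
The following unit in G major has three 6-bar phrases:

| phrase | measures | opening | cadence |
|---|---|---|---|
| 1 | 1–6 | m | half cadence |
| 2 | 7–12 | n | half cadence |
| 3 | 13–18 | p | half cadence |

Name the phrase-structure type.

The final phrase closes with a half cadence, which is not stronger than the preceding half cadence; the 3 phrases lack an overall antecedent–consequent design and so form a phrase group.

phrase group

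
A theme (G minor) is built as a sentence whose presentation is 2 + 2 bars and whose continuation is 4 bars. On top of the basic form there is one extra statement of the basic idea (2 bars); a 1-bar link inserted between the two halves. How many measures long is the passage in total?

Basic sentence: 2 + 2 + 4 = 8 bars.
8 (basic form) + 2 (extra statement) + 1 (link) = 11.

11 measures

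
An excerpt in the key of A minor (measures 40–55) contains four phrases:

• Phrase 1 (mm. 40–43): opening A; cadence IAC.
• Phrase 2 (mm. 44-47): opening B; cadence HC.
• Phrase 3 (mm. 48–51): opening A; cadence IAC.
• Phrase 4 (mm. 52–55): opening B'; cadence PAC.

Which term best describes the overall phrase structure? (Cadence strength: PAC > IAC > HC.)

Four phrases in two halves: the first half (mm. 40–47) ends with a half cadence, the second (bars 48–55) with a perfect authentic cadence — a large antecedent–consequent pair, i.e. a double period.
Phrase 3 begins with the same material as phrase 1, making it parallel.

parallel double period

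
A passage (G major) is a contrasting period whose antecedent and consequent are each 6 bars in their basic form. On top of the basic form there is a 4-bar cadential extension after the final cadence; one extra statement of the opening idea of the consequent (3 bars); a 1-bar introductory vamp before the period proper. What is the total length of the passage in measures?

Basic contrasting period: 6 + 6 = 12 bars.
12 (basic form) + 4 (cadential extension) + 3 (extra statement) + 1 (introduction) = 20.

20 measures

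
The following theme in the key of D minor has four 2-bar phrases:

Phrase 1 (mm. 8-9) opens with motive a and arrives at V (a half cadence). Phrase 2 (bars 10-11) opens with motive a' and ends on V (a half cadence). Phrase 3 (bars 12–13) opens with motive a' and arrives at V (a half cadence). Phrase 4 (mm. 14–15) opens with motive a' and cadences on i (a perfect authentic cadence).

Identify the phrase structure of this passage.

parallel double period

Four phrases in two halves: the first half (mm. 8–11) ends with a half cadence, the second (measures 12-15) with a perfect authentic cadence — a large antecedent–consequent pair, i.e. a double period.
Phrase 3 begins with the same material as phrase 1, making it parallel.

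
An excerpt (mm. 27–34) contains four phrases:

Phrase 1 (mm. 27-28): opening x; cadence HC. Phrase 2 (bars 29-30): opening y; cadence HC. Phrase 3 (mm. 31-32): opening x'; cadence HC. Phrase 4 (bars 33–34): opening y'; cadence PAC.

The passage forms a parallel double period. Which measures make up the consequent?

In a double period the first pair of phrases (ending half cadence) is the large antecedent and the second pair (ending perfect authentic cadence) is the large consequent; the consequent is measures 31–34.

measures 31–34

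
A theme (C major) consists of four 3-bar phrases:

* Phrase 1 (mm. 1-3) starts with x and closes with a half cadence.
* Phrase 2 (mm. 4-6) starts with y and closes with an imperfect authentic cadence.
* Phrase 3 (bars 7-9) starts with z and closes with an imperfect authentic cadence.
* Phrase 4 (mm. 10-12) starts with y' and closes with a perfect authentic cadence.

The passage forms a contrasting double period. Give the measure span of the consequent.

measures 7–12

In a double period the first pair of phrases (ending imperfect authentic cadence) is the large antecedent and the second pair (ending perfect authentic cadence) is the large consequent; the consequent is measures 7–12.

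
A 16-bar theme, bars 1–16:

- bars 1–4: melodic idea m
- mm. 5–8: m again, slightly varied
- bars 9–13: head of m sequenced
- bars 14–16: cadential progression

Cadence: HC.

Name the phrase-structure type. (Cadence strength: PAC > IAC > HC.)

Basic idea (mm. 1-4) + its repetition (mm. 5–8) form the presentation; fragmentation and cadence (bars 9-16) form the continuation — the 16-bar whole is a sentence.

sentence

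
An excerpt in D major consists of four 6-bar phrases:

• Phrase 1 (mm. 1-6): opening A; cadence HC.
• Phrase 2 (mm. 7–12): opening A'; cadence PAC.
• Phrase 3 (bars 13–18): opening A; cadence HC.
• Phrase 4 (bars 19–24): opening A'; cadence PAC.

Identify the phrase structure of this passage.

The cadence pattern HC–PAC–HC–PAC is weak–strong twice, and phrases 3–4 restate phrases 1–2: a period heard twice, not a double period (which would end weakly at phrase 2).

repeated period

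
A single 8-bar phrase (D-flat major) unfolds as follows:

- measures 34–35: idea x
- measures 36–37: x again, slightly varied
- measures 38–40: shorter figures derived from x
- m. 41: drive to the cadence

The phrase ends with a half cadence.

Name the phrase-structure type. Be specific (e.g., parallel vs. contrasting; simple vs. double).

sentence

Basic idea (bars 34–35) + its repetition (mm. 36-37) form the presentation; fragmentation and cadence (mm. 38-41) form the continuation — the 8-bar whole is a sentence.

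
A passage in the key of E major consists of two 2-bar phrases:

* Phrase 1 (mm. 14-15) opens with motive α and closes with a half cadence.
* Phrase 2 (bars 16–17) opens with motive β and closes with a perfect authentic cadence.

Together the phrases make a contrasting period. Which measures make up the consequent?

The phrase ending with the weaker cadence (half cadence) is the antecedent; the one ending more conclusively (perfect authentic cadence) is the consequent. The consequent is measures 16–17.

measures 16–17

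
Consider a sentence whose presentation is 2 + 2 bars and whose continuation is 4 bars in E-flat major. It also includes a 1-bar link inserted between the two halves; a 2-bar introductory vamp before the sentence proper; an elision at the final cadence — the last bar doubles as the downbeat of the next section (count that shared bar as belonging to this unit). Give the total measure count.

11 measures

Basic sentence: 2 + 2 + 4 = 8 bars.
8 (basic form) + 1 (link) + 2 (introduction) = 11.
The elision shares a bar with the next section but does not change this unit's count.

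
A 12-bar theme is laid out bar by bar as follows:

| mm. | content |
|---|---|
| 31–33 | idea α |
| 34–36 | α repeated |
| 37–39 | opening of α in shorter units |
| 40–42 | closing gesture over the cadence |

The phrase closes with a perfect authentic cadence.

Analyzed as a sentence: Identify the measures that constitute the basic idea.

measures 31–33

The presentation of a sentence is the basic idea (bars 31-33) plus its repetition (mm. 34–36); the basic idea is therefore mm. 31–33.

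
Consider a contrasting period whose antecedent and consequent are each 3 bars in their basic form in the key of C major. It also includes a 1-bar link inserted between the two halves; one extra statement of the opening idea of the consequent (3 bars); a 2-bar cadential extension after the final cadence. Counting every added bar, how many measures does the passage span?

Basic contrasting period: 3 + 3 = 6 bars.
6 (basic form) + 1 (link) + 3 (extra statement) + 2 (cadential extension) = 12.

12 measures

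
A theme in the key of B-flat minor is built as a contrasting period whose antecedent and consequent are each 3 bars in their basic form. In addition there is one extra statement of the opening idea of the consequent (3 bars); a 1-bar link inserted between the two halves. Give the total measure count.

10 measures

Basic contrasting period: 3 + 3 = 6 bars.
6 (basic form) + 3 (extra statement) + 1 (link) = 10.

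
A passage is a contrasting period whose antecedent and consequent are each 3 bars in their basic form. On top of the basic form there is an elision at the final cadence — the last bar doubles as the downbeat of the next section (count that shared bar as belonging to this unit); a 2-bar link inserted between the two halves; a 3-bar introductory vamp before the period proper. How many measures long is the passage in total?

Basic contrasting period: 3 + 3 = 6 bars.
6 (basic form) + 2 (link) + 3 (introduction) = 11.
The elision shares a bar with the next section but does not change this unit's count.

11 measures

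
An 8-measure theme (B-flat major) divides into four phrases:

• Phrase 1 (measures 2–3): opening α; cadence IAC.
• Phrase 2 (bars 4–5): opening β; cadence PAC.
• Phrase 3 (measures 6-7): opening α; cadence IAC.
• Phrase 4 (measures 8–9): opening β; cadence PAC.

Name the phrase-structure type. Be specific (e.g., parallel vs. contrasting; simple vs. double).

The cadence pattern IAC–PAC–IAC–PAC is weak–strong twice, and phrases 3–4 restate phrases 1–2: a period heard twice, not a double period (which would end weakly at phrase 2).

repeated period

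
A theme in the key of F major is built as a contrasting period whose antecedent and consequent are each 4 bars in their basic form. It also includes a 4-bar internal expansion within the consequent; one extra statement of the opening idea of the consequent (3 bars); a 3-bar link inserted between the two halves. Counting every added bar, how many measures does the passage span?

18 measures

Basic contrasting period: 4 + 4 = 8 bars.
8 (basic form) + 4 (internal expansion) + 3 (extra statement) + 3 (link) = 18.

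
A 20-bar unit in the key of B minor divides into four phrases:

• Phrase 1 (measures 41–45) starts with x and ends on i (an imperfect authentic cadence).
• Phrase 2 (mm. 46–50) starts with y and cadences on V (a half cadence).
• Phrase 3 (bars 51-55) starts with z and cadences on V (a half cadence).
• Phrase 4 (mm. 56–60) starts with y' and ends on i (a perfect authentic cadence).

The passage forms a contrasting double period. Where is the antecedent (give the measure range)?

In a double period the four phrases pair into a large antecedent (phrases 1–2, ending half cadence) and a large consequent (phrases 3–4, ending perfect authentic cadence). The antecedent spans bars 41–50.

measures 41–50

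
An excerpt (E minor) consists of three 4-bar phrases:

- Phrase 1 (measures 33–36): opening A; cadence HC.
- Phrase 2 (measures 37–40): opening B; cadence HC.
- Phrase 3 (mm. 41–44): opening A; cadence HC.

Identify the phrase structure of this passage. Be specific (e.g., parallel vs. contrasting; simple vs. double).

The final phrase closes with a half cadence, which is not stronger than the preceding half cadence; the 3 phrases lack an overall antecedent–consequent design and so form a phrase group.

phrase group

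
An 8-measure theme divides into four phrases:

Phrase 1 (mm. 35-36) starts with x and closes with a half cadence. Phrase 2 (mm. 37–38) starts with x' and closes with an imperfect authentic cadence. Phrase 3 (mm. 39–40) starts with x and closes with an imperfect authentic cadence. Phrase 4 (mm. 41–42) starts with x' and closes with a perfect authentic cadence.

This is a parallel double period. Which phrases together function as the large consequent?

phrases 3 and 4

In a double period the first pair of phrases (ending imperfect authentic cadence) is the large antecedent and the second pair (ending perfect authentic cadence) is the large consequent; the consequent is phrases 3 and 4.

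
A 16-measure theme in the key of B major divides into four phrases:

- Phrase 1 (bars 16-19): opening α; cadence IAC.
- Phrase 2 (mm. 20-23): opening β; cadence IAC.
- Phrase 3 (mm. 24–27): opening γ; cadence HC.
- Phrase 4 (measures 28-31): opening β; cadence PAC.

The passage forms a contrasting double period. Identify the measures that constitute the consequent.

measures 24–31

In a double period the four phrases pair into a large antecedent (phrases 1–2, ending imperfect authentic cadence) and a large consequent (phrases 3–4, ending perfect authentic cadence). The consequent spans measures 24–31.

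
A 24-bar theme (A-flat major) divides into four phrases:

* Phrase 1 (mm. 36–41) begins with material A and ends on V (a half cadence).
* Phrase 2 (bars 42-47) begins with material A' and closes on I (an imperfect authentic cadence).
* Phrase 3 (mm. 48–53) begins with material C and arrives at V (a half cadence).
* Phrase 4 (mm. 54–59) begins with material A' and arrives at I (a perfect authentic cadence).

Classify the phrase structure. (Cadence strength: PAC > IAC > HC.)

Four phrases in two halves: the first half (bars 36–47) ends with an imperfect authentic cadence, the second (mm. 48-59) with a perfect authentic cadence — a large antecedent–consequent pair, i.e. a double period.
Phrase 3 begins with different material from phrase 1, making it contrasting.

contrasting double period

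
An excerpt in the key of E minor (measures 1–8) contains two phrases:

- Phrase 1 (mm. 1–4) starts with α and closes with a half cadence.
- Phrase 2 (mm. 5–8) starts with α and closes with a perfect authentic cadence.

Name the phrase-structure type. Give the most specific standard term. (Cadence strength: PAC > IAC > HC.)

parallel period

Phrase 1 ends with a half cadence (weaker) and phrase 2 with a perfect authentic cadence (stronger): antecedent + consequent = a period.
The two phrases open with the same material (α / α), so the period is parallel.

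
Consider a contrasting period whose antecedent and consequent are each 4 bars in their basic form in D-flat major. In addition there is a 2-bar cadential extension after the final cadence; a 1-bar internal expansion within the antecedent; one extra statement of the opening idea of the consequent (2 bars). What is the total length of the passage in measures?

13 measures

Basic contrasting period: 4 + 4 = 8 bars.
8 (basic form) + 2 (cadential extension) + 1 (internal expansion) + 2 (extra statement) = 13.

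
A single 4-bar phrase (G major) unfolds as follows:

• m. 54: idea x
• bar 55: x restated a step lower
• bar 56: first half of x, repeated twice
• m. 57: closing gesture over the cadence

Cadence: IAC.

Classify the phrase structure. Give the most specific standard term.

Basic idea (m. 54) + its repetition (m. 55) form the presentation; fragmentation and cadence (mm. 56–57) form the continuation — the 4-bar whole is a sentence.

sentence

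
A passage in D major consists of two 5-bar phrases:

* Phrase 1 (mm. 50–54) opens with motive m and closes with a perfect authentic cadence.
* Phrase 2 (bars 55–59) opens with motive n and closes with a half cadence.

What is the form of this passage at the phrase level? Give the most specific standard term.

The second phrase closes with a half cadence, which is not stronger than the first phrase's perfect authentic cadence; without a weak→strong cadential pair there is no antecedent–consequent relationship, so this is a phrase group rather than a period.

phrase group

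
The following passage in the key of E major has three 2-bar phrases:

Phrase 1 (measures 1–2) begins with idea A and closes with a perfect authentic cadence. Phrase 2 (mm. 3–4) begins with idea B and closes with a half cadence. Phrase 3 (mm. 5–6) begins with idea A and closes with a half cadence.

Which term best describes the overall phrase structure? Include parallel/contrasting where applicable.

phrase group

The final phrase closes with a half cadence, which is not stronger than the preceding half cadence; the 3 phrases lack an overall antecedent–consequent design and so form a phrase group.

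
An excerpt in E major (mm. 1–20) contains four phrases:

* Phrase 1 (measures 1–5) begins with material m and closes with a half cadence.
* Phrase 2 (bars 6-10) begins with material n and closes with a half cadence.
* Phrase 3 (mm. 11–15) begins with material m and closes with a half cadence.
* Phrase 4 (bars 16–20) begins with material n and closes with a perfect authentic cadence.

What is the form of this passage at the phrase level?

Four phrases in two halves: the first half (bars 1-10) ends with a half cadence, the second (mm. 11–20) with a perfect authentic cadence — a large antecedent–consequent pair, i.e. a double period.
Phrase 3 begins with the same material as phrase 1, making it parallel.

parallel double period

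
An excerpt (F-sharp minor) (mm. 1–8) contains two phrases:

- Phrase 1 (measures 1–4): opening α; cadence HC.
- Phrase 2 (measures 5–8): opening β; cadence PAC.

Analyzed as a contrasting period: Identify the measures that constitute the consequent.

measures 5–8

The antecedent is the phrase ending with the weaker cadence (half cadence, phrase 1) and the consequent the one ending more conclusively (perfect authentic cadence, phrase 2); the consequent is measures 5–8.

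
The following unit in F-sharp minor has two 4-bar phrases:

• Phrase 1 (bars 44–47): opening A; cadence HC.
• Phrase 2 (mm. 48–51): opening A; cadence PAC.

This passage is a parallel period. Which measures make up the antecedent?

measures 44–47

The antecedent is the phrase ending with the weaker cadence (half cadence, phrase 1) and the consequent the one ending more conclusively (perfect authentic cadence, phrase 2); the antecedent is mm. 44-47.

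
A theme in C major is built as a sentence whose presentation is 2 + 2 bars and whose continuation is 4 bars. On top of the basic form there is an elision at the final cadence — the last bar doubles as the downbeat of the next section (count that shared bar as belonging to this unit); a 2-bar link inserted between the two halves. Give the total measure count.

Basic sentence: 2 + 2 + 4 = 8 bars.
8 (basic form) + 2 (link) = 10.
The elision shares a bar with the next section but does not change this unit's count.

10 measures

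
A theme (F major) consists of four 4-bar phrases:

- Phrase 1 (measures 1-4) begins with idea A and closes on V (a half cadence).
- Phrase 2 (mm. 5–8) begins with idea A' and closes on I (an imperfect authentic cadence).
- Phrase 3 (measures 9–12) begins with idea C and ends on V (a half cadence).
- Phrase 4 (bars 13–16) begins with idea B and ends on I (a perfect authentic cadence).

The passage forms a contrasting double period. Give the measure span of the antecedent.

In a double period the four phrases pair into a large antecedent (phrases 1–2, ending imperfect authentic cadence) and a large consequent (phrases 3–4, ending perfect authentic cadence). The antecedent spans measures 1–8.

measures 1–8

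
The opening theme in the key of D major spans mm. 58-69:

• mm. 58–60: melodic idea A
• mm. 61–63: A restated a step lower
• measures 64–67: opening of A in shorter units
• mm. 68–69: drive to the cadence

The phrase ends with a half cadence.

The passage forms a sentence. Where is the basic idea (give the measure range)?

measures 58–60

The presentation of a sentence is the basic idea (measures 58-60) plus its repetition (mm. 61–63); the basic idea is therefore measures 58-60.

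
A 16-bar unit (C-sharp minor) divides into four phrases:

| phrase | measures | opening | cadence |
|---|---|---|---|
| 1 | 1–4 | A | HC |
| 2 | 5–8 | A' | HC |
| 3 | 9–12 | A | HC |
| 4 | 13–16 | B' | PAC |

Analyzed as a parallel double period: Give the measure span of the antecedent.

In a double period the four phrases pair into a large antecedent (phrases 1–2, ending half cadence) and a large consequent (phrases 3–4, ending perfect authentic cadence). The antecedent spans bars 1–8.

measures 1–8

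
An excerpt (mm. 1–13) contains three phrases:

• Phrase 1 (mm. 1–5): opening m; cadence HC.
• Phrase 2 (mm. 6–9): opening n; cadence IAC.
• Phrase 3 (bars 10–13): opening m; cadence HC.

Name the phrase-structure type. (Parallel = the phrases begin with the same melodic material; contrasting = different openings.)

The final phrase closes with a half cadence, which is not stronger than the preceding imperfect authentic cadence; the 3 phrases lack an overall antecedent–consequent design and so form a phrase group.

phrase group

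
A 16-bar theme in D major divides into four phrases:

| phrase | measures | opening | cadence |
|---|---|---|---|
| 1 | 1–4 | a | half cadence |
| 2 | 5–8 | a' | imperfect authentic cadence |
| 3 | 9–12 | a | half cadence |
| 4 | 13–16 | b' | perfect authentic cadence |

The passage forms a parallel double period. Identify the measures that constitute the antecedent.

In a double period the four phrases pair into a large antecedent (phrases 1–2, ending imperfect authentic cadence) and a large consequent (phrases 3–4, ending perfect authentic cadence). The antecedent spans measures 1–8.

measures 1–8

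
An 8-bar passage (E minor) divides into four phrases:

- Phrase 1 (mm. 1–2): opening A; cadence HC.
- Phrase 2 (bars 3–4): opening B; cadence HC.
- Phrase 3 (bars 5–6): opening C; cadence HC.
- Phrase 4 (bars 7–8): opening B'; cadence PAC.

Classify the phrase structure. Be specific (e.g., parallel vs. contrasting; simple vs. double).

Four phrases in two halves: the first half (mm. 1–4) ends with a half cadence, the second (measures 5-8) with a perfect authentic cadence — a large antecedent–consequent pair, i.e. a double period.
Phrase 3 begins with different material from phrase 1, making it contrasting.

contrasting double period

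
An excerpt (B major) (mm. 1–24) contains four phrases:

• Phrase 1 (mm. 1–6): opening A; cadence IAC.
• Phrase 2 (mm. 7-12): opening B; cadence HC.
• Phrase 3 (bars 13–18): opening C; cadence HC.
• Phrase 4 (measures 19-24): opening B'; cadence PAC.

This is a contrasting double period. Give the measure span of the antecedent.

measures 1–12

In a double period the first pair of phrases (ending half cadence) is the large antecedent and the second pair (ending perfect authentic cadence) is the large consequent; the antecedent is measures 1–12.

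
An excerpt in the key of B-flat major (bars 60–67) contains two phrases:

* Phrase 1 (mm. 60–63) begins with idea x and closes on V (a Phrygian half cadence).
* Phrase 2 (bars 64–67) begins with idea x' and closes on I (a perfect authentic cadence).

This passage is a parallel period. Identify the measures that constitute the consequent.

The antecedent is the phrase ending with the weaker cadence (Phrygian half cadence, phrase 1) and the consequent the one ending more conclusively (perfect authentic cadence, phrase 2); the consequent is mm. 64–67.

measures 64–67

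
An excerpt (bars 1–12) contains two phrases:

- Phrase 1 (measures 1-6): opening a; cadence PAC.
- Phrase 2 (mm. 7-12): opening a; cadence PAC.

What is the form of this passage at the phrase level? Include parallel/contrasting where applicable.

repeated phrase

Both phrases have the same opening (a) and the same cadence (perfect authentic cadence): the second is a restatement, not a consequent, so this is a repeated phrase rather than a period.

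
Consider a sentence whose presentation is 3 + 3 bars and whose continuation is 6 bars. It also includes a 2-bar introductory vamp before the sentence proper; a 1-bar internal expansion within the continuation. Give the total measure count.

15 measures

Basic sentence: 3 + 3 + 6 = 12 bars.
12 (basic form) + 2 (introduction) + 1 (internal expansion) = 15.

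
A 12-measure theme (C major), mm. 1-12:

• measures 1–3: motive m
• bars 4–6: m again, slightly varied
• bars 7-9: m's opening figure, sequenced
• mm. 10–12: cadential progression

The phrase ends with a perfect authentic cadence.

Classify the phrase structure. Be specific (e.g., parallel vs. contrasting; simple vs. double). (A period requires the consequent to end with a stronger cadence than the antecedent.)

sentence

Basic idea (mm. 1–3) + its repetition (bars 4-6) form the presentation; fragmentation and cadence (measures 7-12) form the continuation — the 12-bar whole is a sentence.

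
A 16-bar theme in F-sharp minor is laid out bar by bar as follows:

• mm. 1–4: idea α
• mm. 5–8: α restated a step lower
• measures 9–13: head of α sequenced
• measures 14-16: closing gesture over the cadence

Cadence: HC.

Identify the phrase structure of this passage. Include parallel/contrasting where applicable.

sentence

Basic idea (bars 1–4) + its repetition (bars 5-8) form the presentation; fragmentation and cadence (mm. 9–16) form the continuation — the 16-bar whole is a sentence.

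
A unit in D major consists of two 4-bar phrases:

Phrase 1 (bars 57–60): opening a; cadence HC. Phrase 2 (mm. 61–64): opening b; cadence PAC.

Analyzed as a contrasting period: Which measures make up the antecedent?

The antecedent is the phrase ending with the weaker cadence (half cadence, phrase 1) and the consequent the one ending more conclusively (perfect authentic cadence, phrase 2); the antecedent is mm. 57–60.

measures 57–60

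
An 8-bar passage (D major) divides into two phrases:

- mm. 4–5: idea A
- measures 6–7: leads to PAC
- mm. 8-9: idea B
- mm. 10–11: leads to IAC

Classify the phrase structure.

The second phrase closes with an imperfect authentic cadence, which is not stronger than the first phrase's perfect authentic cadence; without a weak→strong cadential pair there is no antecedent–consequent relationship, so this is a phrase group rather than a period.

phrase group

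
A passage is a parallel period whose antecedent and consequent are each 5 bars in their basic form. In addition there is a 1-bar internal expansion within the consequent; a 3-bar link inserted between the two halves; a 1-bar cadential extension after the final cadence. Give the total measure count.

Basic parallel period: 5 + 5 = 10 bars.
10 (basic form) + 1 (internal expansion) + 3 (link) + 1 (cadential extension) = 15.

15 measures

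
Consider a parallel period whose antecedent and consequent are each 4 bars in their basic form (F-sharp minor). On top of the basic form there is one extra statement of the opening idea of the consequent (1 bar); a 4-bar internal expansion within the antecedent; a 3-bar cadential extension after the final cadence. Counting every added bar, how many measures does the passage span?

Basic parallel period: 4 + 4 = 8 bars.
8 (basic form) + 1 (extra statement) + 4 (internal expansion) + 3 (cadential extension) = 16.

16 measures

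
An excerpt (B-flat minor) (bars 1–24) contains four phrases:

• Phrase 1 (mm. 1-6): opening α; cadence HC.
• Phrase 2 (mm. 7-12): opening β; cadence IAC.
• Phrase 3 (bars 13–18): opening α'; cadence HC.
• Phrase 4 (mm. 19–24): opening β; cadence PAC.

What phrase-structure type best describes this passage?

Four phrases in two halves: the first half (bars 1–12) ends with an imperfect authentic cadence, the second (bars 13–24) with a perfect authentic cadence — a large antecedent–consequent pair, i.e. a double period.
Phrase 3 begins with the same material as phrase 1, making it parallel.

parallel double period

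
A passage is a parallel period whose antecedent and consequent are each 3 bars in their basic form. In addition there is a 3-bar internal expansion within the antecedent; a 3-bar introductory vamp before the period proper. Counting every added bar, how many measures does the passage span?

Basic parallel period: 3 + 3 = 6 bars.
6 (basic form) + 3 (internal expansion) + 3 (introduction) = 12.

12 measures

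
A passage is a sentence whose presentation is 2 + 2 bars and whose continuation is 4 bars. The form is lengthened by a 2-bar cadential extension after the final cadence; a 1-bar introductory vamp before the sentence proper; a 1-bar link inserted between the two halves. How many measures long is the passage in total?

Basic sentence: 2 + 2 + 4 = 8 bars.
8 (basic form) + 2 (cadential extension) + 1 (introduction) + 1 (link) = 12.

12 measures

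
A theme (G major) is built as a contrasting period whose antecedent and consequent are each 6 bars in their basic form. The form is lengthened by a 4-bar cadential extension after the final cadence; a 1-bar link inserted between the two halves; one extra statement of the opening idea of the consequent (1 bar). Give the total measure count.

Basic contrasting period: 6 + 6 = 12 bars.
12 (basic form) + 4 (cadential extension) + 1 (link) + 1 (extra statement) = 18.

18 measures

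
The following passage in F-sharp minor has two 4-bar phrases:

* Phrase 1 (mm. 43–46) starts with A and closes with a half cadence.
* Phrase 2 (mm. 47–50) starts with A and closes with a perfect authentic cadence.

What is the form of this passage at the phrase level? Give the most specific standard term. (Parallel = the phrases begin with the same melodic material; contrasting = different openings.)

parallel period

Phrase 1 ends with a half cadence (weaker) and phrase 2 with a perfect authentic cadence (stronger): antecedent + consequent = a period.
The two phrases open with the same material (A / A), so the period is parallel.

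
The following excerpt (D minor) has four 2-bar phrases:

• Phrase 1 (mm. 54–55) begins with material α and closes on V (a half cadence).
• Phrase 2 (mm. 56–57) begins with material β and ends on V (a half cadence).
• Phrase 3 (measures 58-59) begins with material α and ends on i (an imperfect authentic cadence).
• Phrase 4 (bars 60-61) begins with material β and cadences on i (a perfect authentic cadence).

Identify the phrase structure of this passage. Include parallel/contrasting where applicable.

Four phrases in two halves: the first half (mm. 54–57) ends with a half cadence, the second (mm. 58-61) with a perfect authentic cadence — a large antecedent–consequent pair, i.e. a double period.
Phrase 3 begins with the same material as phrase 1, making it parallel.

parallel double period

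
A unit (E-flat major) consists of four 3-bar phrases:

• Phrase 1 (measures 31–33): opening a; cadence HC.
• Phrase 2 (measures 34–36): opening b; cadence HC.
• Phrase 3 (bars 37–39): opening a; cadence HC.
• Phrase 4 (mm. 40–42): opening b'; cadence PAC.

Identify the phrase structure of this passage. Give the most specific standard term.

parallel double period

Four phrases in two halves: the first half (measures 31–36) ends with a half cadence, the second (measures 37–42) with a perfect authentic cadence — a large antecedent–consequent pair, i.e. a double period.
Phrase 3 begins with the same material as phrase 1, making it parallel.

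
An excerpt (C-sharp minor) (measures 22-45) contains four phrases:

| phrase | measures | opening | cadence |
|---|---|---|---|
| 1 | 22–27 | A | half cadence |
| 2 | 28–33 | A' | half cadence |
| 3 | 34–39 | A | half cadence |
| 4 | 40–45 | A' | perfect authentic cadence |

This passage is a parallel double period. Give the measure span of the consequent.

measures 34–45

In a double period the four phrases pair into a large antecedent (phrases 1–2, ending half cadence) and a large consequent (phrases 3–4, ending perfect authentic cadence). The consequent spans bars 34–45.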